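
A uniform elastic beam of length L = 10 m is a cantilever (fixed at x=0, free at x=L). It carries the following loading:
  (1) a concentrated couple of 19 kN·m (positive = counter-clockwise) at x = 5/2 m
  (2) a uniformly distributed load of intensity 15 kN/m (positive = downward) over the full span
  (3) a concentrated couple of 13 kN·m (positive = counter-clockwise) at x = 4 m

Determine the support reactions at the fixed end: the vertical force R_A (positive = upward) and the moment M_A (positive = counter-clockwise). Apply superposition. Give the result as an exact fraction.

R_A = 150 kN, M_A = 718 kN·m

Load 1 — applied couple M₀=19 kN·m at a=5/2 m (b=L-a=15/2):
  R_A = 0 kN
  M_A = -M₀ = -19 kN·m
Load 2 — uniform load w=15 kN/m over full span:
  R_A = wL = 15·10 = 150 kN
  M_A = wL²/2 = 15·10²/2 = 750 kN·m
Load 3 — applied couple M₀=13 kN·m at a=4 m (b=L-a=6):
  R_A = 0 kN
  M_A = -M₀ = -13 kN·m
Superposition: R_A = 150 kN, M_A = 718 kN·m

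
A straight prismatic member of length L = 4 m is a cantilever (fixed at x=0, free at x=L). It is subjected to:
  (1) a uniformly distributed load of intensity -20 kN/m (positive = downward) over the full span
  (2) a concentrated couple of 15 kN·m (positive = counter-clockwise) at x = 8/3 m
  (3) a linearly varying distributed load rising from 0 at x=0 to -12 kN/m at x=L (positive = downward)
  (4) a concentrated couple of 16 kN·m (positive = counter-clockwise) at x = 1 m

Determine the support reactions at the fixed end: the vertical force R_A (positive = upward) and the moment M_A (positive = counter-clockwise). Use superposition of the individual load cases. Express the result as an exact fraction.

R_A = -104 kN, M_A = -255 kN·m

Load 1 — uniform load w=-20 kN/m over full span:
  R_A = wL = (-20)·4 = -80 kN
  M_A = wL²/2 = (-20)·4²/2 = -160 kN·m
Load 2 — applied couple M₀=15 kN·m at a=8/3 m (b=L-a=4/3):
  R_A = 0 kN
  M_A = -M₀ = -15 kN·m
Load 3 — triangular load w₀=-12 kN/m (0→w₀ over full span):
  R_A = w₀L/2 = (-12)·4/2 = -24 kN
  M_A = w₀L²/3 = (-12)·4²/3 = -64 kN·m
Load 4 — applied couple M₀=16 kN·m at a=1 m (b=L-a=3):
  R_A = 0 kN
  M_A = -M₀ = -16 kN·m
Superposition: R_A = -104 kN, M_A = -255 kN·m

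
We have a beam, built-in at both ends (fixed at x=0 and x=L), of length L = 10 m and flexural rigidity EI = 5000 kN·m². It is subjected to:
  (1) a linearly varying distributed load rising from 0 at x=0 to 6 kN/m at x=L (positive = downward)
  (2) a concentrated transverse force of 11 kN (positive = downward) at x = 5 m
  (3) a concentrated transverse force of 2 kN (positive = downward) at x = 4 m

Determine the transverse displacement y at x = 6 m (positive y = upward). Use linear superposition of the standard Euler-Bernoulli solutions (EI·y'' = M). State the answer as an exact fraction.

y(6) = -8379/312500 m

Load 1 — triangular load w₀=6 kN/m (0→w₀ over full span):
  y_1 = -w₀x²(L-x)²(x+2L)/(120LEI) = -6·6²·(10-6)²·(6+2·10)/(120·10·5000) = -234/15625 m
Load 2 — point force P=11 kN at a=5 m (b=L-a=5):
  y_2 = -Pa²(L-x)²(3bL-(3b+a)(L-x))/(6L³EI)  [x>a] = -11·5²·(10-6)²·(3·5·10-(3·5+5)·(10-6))/(6·10³·5000) = -77/7500 m
Load 3 — point force P=2 kN at a=4 m (b=L-a=6):
  y_3 = -Pa²(L-x)²(3bL-(3b+a)(L-x))/(6L³EI)  [x>a] = -2·4²·(10-6)²·(3·6·10-(3·6+4)·(10-6))/(6·10³·5000) = -368/234375 m
Superposition: y = Σ y_i = -8379/312500 m ≈ -0.026813 m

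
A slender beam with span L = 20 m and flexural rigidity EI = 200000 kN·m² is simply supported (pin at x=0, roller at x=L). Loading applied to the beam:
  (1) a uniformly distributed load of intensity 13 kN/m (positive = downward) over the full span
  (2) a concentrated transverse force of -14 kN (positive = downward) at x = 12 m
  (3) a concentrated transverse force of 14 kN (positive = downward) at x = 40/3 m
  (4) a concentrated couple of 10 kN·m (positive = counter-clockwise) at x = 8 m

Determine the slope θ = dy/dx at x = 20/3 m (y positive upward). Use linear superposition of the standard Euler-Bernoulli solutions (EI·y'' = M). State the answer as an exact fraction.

θ(20/3) = -69401/6750000 rad

Load 1 — uniform load w=13 kN/m over full span:
  θ_1 = -w(L³-6Lx²+4x³)/(24EI) = -13·(20³-6·20·(20/3)²+4·(20/3)³)/(24·200000) = -169/16200 rad
Load 2 — point force P=-14 kN at a=12 m (b=L-a=8):
  θ_2 = -Pb(L²-b²-3x²)/(6LEI)  [x≤a] = -(-14)·8·(20²-8²-3·(20/3)²)/(6·20·200000) = 133/140625 rad
Load 3 — point force P=14 kN at a=40/3 m (b=L-a=20/3):
  θ_3 = -Pb(L²-b²-3x²)/(6LEI)  [x≤a] = -14·(20/3)·(20²-(20/3)²-3·(20/3)²)/(6·20·200000) = -7/8100 rad
Load 4 — applied couple M₀=10 kN·m at a=8 m (b=L-a=12):
  θ_4 = (M₀x²/(2L)+C₁)/EI  [x≤a] with C₁=M₀(3b²-L²)/(6L)=8/3 = (10·(20/3)²/(2·20)+(8/3))/200000 = 31/450000 rad
Superposition: θ = Σ θ_i = -69401/6750000 rad ≈ -0.010282 rad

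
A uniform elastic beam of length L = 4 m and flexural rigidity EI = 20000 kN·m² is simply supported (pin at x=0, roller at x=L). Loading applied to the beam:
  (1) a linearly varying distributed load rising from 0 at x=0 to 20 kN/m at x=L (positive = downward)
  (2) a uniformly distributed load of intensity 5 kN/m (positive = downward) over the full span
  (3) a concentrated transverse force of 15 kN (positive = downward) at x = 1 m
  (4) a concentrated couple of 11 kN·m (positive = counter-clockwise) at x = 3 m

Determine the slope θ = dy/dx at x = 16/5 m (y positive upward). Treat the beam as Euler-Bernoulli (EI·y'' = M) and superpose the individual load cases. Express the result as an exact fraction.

θ(16/5) = 207851/90000000 rad

Load 1 — triangular load w₀=20 kN/m (0→w₀ over full span):
  θ_1 = -w₀(7L⁴-30L²x²+15x⁴)/(360LEI) = -20·(7·4⁴-30·4²·(16/5)²+15·(16/5)⁴)/(360·4·20000) = 757/703125 rad
Load 2 — uniform load w=5 kN/m over full span:
  θ_2 = -w(L³-6Lx²+4x³)/(24EI) = -5·(4³-6·4·(16/5)²+4·(16/5)³)/(24·20000) = 33/62500 rad
Load 3 — point force P=15 kN at a=1 m (b=L-a=3):
  θ_3 = -Pa(2L²-6Lx+3x²+a²)/(6LEI)  [x>a] = -15·1·(2·4²-6·4·(16/5)+3·(16/5)²+1²)/(6·4·20000) = 327/800000 rad
Load 4 — applied couple M₀=11 kN·m at a=3 m (b=L-a=1):
  θ_4 = (M₀x²/(2L)-M₀(x-a)+C₁)/EI  [x>a] with C₁=M₀(3b²-L²)/(6L)=-143/24 = (11·(16/5)²/(2·4)-11·((16/5)-3)+(-143/24))/20000 = 3553/12000000 rad
Superposition: θ = Σ θ_i = 207851/90000000 rad ≈ 0.002309 rad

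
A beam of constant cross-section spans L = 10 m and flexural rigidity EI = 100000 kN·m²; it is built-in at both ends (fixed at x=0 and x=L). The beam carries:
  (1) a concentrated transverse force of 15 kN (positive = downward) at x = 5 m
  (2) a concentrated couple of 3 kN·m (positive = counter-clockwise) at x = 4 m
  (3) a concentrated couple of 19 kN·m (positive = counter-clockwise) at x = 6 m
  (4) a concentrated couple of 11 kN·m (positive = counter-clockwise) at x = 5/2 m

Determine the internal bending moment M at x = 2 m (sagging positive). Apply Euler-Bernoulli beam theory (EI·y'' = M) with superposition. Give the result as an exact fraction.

M(2) = 1367/2000 kN·m

Load 1 — point force P=15 kN at a=5 m (b=L-a=5):
  M_1 = Pb²(3a+b)x/L³ - Pab²/L²  [x≤a] = 15·5²·(3·5+5)·2/10³ - 15·5·5²/10² = -15/4 kN·m
Load 2 — applied couple M₀=3 kN·m at a=4 m (b=L-a=6):
  M_2 = R_Ax - M_A  [x≤a] with R_A=54/125, M_A=9/25 = (54/125)·2 - (9/25) = 63/125 kN·m
Load 3 — applied couple M₀=19 kN·m at a=6 m (b=L-a=4):
  M_3 = R_Ax - M_A  [x≤a] with R_A=342/125, M_A=152/25 = (342/125)·2 - (152/25) = -76/125 kN·m
Load 4 — applied couple M₀=11 kN·m at a=5/2 m (b=L-a=15/2):
  M_4 = R_Ax - M_A  [x≤a] with R_A=99/80, M_A=-33/16 = (99/80)·2 - (-33/16) = 363/80 kN·m
Superposition: M = Σ M_i = 1367/2000 kN·m ≈ 0.683500 kN·m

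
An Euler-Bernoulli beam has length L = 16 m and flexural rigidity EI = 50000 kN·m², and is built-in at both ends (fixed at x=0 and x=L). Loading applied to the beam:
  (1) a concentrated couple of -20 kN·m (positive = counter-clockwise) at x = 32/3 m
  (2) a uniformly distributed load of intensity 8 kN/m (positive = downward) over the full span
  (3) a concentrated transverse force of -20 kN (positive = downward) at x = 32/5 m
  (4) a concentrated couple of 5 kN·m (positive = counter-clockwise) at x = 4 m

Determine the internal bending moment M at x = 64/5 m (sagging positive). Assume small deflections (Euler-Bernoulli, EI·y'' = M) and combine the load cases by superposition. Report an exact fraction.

M(64/5) = 42817/6000 kN·m

Load 1 — applied couple M₀=-20 kN·m at a=32/3 m (b=L-a=16/3):
  M_1 = R_Ax - M_A - M₀  [x>a] with R_A=-5/3, M_A=-20/3 = (-5/3)·(64/5) - (-20/3) - (-20) = 16/3 kN·m
Load 2 — uniform load w=8 kN/m over full span:
  M_2 = wLx/2 - wL²/12 - wx²/2 = 8·16·(64/5)/2 - 8·16²/12 - 8·(64/5)²/2 = -512/75 kN·m
Load 3 — point force P=-20 kN at a=32/5 m (b=L-a=48/5):
  M_3 = Pa²(a+3b)(L-x)/L³ - Pa²b/L²  [x>a] = (-20)·(32/5)²·((32/5)+3·(48/5))·(16-(64/5))/16³ - (-20)·(32/5)²·(48/5)/16² = 1024/125 kN·m
Load 4 — applied couple M₀=5 kN·m at a=4 m (b=L-a=12):
  M_4 = R_Ax - M_A - M₀  [x>a] with R_A=45/128, M_A=-15/16 = (45/128)·(64/5) - (-15/16) - 5 = 7/16 kN·m
Superposition: M = Σ M_i = 42817/6000 kN·m ≈ 7.136167 kN·m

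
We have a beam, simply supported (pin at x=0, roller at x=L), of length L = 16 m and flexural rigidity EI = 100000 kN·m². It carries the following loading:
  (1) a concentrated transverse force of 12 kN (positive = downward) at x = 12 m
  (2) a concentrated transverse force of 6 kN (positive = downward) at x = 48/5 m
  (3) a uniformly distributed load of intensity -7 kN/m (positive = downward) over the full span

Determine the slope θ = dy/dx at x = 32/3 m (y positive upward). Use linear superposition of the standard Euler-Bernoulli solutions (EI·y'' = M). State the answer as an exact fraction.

θ(32/3) = -604259/126562500 rad

Load 1 — point force P=12 kN at a=12 m (b=L-a=4):
  θ_1 = -Pb(L²-b²-3x²)/(6LEI)  [x≤a] = -12·4·(16²-4²-3·(32/3)²)/(6·16·100000) = 19/37500 rad
Load 2 — point force P=6 kN at a=48/5 m (b=L-a=32/5):
  θ_2 = -Pa(2L²-6Lx+3x²+a²)/(6LEI)  [x>a] = -6·(48/5)·(2·16²-6·16·(32/3)+3·(32/3)²+(48/5)²)/(6·16·100000) = 184/390625 rad
Load 3 — uniform load w=-7 kN/m over full span:
  θ_3 = -w(L³-6Lx²+4x³)/(24EI) = -(-7)·(16³-6·16·(32/3)²+4·(32/3)³)/(24·100000) = -1456/253125 rad
Superposition: θ = Σ θ_i = -604259/126562500 rad ≈ -0.004774 rad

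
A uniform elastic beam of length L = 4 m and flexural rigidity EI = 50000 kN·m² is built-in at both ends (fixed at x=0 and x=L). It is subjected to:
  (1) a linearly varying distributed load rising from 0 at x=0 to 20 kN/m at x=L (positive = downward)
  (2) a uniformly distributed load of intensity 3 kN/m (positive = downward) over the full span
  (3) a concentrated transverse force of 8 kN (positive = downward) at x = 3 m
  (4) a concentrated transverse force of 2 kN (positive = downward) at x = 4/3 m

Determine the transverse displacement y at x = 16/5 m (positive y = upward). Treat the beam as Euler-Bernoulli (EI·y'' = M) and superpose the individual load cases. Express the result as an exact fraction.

Load 1 — triangular load w₀=20 kN/m (0→w₀ over full span):
  y_1 = -w₀x²(L-x)²(x+2L)/(120LEI) = -20·(16/5)²·(4-(16/5))²·((16/5)+2·4)/(120·4·50000) = -1792/29296875 m
Load 2 — uniform load w=3 kN/m over full span:
  y_2 = -wx²(L-x)²/(24EI) = -3·(16/5)²·(4-(16/5))²/(24·50000) = -32/1953125 m
Load 3 — point force P=8 kN at a=3 m (b=L-a=1):
  y_3 = -Pa²(L-x)²(3bL-(3b+a)(L-x))/(6L³EI)  [x>a] = -8·3²·(4-(16/5))²·(3·1·4-(3·1+3)·(4-(16/5)))/(6·4³·50000) = -27/1562500 m
Load 4 — point force P=2 kN at a=4/3 m (b=L-a=8/3):
  y_4 = -Pa²(L-x)²(3bL-(3b+a)(L-x))/(6L³EI)  [x>a] = -2·(4/3)²·(4-(16/5))²·(3·(8/3)·4-(3·(8/3)+(4/3))·(4-(16/5)))/(6·4³·50000) = -92/31640625 m
Superposition: y = Σ y_i = -309251/3164062500 m ≈ -0.000098 m

y(16/5) = -309251/3164062500 m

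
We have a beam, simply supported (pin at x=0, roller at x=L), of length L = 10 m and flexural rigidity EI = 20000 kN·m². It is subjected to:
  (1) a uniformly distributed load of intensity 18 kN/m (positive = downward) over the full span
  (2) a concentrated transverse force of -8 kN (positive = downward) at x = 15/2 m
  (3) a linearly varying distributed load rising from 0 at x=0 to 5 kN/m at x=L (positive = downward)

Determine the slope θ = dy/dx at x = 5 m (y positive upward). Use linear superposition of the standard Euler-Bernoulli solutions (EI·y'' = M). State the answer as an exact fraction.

Load 1 — uniform load w=18 kN/m over full span:
  θ_1 = -w(L³-6Lx²+4x³)/(24EI) = -18·(10³-6·10·5²+4·5³)/(24·20000) = 0 rad
Load 2 — point force P=-8 kN at a=15/2 m (b=L-a=5/2):
  θ_2 = -Pb(L²-b²-3x²)/(6LEI)  [x≤a] = -(-8)·(5/2)·(10²-(5/2)²-3·5²)/(6·10·20000) = 1/3200 rad
Load 3 — triangular load w₀=5 kN/m (0→w₀ over full span):
  θ_3 = -w₀(7L⁴-30L²x²+15x⁴)/(360LEI) = -5·(7·10⁴-30·10²·5²+15·5⁴)/(360·10·20000) = -7/23040 rad
Superposition: θ = Σ θ_i = 1/115200 rad ≈ 0.000009 rad

θ(5) = 1/115200 rad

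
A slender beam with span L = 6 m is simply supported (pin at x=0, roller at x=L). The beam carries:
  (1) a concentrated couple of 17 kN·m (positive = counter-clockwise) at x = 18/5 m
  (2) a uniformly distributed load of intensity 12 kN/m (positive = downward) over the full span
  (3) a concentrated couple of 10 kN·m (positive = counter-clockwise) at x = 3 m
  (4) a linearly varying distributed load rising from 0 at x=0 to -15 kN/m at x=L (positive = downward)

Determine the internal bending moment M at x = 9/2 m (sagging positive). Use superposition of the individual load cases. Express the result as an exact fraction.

M(9/2) = 135/32 kN·m

Load 1 — applied couple M₀=17 kN·m at a=18/5 m (b=L-a=12/5):
  M_1 = M₀x/L - M₀  [x>a] = 17·(9/2)/6 - 17 = -17/4 kN·m
Load 2 — uniform load w=12 kN/m over full span:
  M_2 = wx(L-x)/2 = 12·(9/2)·(6-(9/2))/2 = 81/2 kN·m
Load 3 — applied couple M₀=10 kN·m at a=3 m (b=L-a=3):
  M_3 = M₀x/L - M₀  [x>a] = 10·(9/2)/6 - 10 = -5/2 kN·m
Load 4 — triangular load w₀=-15 kN/m (0→w₀ over full span):
  M_4 = w₀Lx/6 - w₀x³/(6L) = (-15)·6·(9/2)/6 - (-15)·(9/2)³/(6·6) = -945/32 kN·m
Superposition: M = Σ M_i = 135/32 kN·m ≈ 4.218750 kN·m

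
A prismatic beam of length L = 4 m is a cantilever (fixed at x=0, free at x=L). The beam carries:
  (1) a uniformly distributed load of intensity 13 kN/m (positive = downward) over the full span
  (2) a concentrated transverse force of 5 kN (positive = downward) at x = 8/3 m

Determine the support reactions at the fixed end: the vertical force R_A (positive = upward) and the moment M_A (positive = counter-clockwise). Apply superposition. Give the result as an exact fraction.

R_A = 57 kN, M_A = 352/3 kN·m

Load 1 — uniform load w=13 kN/m over full span:
  R_A = wL = 13·4 = 52 kN
  M_A = wL²/2 = 13·4²/2 = 104 kN·m
Load 2 — point force P=5 kN at a=8/3 m (b=L-a=4/3):
  R_A = P = 5 kN
  M_A = Pa = 5·(8/3) = 40/3 kN·m
Superposition: R_A = 57 kN, M_A = 352/3 kN·m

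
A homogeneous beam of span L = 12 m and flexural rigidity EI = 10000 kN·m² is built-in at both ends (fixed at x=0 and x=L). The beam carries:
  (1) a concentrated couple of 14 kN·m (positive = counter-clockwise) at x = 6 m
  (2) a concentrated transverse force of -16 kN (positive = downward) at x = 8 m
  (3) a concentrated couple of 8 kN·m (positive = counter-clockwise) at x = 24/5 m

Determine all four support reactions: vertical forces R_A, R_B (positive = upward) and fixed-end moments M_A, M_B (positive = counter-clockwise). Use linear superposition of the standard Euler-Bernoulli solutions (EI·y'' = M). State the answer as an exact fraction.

R_A = -3883/2700 kN, M_A = -4393/450 kN·m, R_B = -39317/2700 kN, M_B = 15527/450 kN·m

Load 1 — applied couple M₀=14 kN·m at a=6 m (b=L-a=6):
  R_A = 6M₀ab/L³ = 6·14·6·6/12³ = 7/4 kN
  M_A = M₀b(2a-b)/L² = 14·6·(2·6-6)/12² = 7/2 kN·m
  R_B = -6M₀ab/L³ = -6·14·6·6/12³ = -7/4 kN
  M_B = M₀a(2b-a)/L² = 14·6·(2·6-6)/12² = 7/2 kN·m
Load 2 — point force P=-16 kN at a=8 m (b=L-a=4):
  R_A = Pb²(3a+b)/L³ = (-16)·4²·(3·8+4)/12³ = -112/27 kN
  M_A = Pab²/L² = (-16)·8·4²/12² = -128/9 kN·m
  R_B = Pa²(a+3b)/L³ = (-16)·8²·(8+3·4)/12³ = -320/27 kN
  M_B = -Pa²b/L² = -(-16)·8²·4/12² = 256/9 kN·m
Load 3 — applied couple M₀=8 kN·m at a=24/5 m (b=L-a=36/5):
  R_A = 6M₀ab/L³ = 6·8·(24/5)·(36/5)/12³ = 24/25 kN
  M_A = M₀b(2a-b)/L² = 8·(36/5)·(2·(24/5)-(36/5))/12² = 24/25 kN·m
  R_B = -6M₀ab/L³ = -6·8·(24/5)·(36/5)/12³ = -24/25 kN
  M_B = M₀a(2b-a)/L² = 8·(24/5)·(2·(36/5)-(24/5))/12² = 64/25 kN·m
Superposition: R_A = -3883/2700 kN, M_A = -4393/450 kN·m, R_B = -39317/2700 kN, M_B = 15527/450 kN·m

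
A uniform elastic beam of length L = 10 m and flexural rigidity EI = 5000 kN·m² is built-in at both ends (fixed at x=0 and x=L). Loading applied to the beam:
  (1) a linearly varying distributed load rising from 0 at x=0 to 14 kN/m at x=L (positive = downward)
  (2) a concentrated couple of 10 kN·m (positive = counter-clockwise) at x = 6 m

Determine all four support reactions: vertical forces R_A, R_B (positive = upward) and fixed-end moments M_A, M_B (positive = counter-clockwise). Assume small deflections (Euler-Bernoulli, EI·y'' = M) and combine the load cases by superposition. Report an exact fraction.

R_A = 561/25 kN, M_A = 748/15 kN·m, R_B = 1189/25 kN, M_B = -344/5 kN·m

Load 1 — triangular load w₀=14 kN/m (0→w₀ over full span):
  R_A = 3w₀L/20 = 3·14·10/20 = 21 kN
  M_A = w₀L²/30 = 14·10²/30 = 140/3 kN·m
  R_B = 7w₀L/20 = 7·14·10/20 = 49 kN
  M_B = -w₀L²/20 = -14·10²/20 = -70 kN·m
Load 2 — applied couple M₀=10 kN·m at a=6 m (b=L-a=4):
  R_A = 6M₀ab/L³ = 6·10·6·4/10³ = 36/25 kN
  M_A = M₀b(2a-b)/L² = 10·4·(2·6-4)/10² = 16/5 kN·m
  R_B = -6M₀ab/L³ = -6·10·6·4/10³ = -36/25 kN
  M_B = M₀a(2b-a)/L² = 10·6·(2·4-6)/10² = 6/5 kN·m
Superposition: R_A = 561/25 kN, M_A = 748/15 kN·m, R_B = 1189/25 kN, M_B = -344/5 kN·m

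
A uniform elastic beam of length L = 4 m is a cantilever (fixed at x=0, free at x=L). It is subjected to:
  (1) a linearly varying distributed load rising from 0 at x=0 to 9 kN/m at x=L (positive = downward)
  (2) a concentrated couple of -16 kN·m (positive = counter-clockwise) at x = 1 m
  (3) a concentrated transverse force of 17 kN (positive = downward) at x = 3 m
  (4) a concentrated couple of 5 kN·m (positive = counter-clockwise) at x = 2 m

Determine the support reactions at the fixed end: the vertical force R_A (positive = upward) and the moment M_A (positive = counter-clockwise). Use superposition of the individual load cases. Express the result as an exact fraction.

R_A = 35 kN, M_A = 110 kN·m

Load 1 — triangular load w₀=9 kN/m (0→w₀ over full span):
  R_A = w₀L/2 = 9·4/2 = 18 kN
  M_A = w₀L²/3 = 9·4²/3 = 48 kN·m
Load 2 — applied couple M₀=-16 kN·m at a=1 m (b=L-a=3):
  R_A = 0 kN
  M_A = -M₀ = -(-16) = 16 kN·m
Load 3 — point force P=17 kN at a=3 m (b=L-a=1):
  R_A = P = 17 kN
  M_A = Pa = 17·3 = 51 kN·m
Load 4 — applied couple M₀=5 kN·m at a=2 m (b=L-a=2):
  R_A = 0 kN
  M_A = -M₀ = -5 kN·m
Superposition: R_A = 35 kN, M_A = 110 kN·m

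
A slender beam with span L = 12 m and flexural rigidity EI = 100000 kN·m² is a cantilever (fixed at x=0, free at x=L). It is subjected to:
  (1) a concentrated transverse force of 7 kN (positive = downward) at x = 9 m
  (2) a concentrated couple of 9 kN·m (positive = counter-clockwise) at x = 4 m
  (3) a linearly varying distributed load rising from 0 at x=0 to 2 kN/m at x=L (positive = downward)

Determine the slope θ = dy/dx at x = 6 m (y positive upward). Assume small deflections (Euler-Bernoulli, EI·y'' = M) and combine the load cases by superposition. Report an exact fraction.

θ(6) = -117/20000 rad

Load 1 — point force P=7 kN at a=9 m (b=L-a=3):
  θ_1 = -Px(2a-x)/(2EI)  [x≤a] = -7·6·(2·9-6)/(2·100000) = -63/25000 rad
Load 2 — applied couple M₀=9 kN·m at a=4 m (b=L-a=8):
  θ_2 = M₀a/EI  [x>a] = 9·4/100000 = 9/25000 rad
Load 3 — triangular load w₀=2 kN/m (0→w₀ over full span):
  θ_3 = (w₀Lx²/4-w₀L²x/3-w₀x⁴/(24L))/EI = (2·12·6²/4-2·12²·6/3-2·6⁴/(24·12))/100000 = -369/100000 rad
Superposition: θ = Σ θ_i = -117/20000 rad ≈ -0.005850 rad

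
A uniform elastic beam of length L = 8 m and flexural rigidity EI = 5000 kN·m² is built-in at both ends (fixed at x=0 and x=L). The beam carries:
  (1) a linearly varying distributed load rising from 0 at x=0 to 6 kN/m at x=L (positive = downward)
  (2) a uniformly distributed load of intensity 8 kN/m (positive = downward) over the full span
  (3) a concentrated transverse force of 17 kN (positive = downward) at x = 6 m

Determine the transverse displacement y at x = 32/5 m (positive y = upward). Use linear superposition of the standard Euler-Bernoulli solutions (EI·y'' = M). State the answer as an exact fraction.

y(32/5) = -753757/58593750 m

Load 1 — triangular load w₀=6 kN/m (0→w₀ over full span):
  y_1 = -w₀x²(L-x)²(x+2L)/(120LEI) = -6·(32/5)²·(8-(32/5))²·((32/5)+2·8)/(120·8·5000) = -28672/9765625 m
Load 2 — uniform load w=8 kN/m over full span:
  y_2 = -wx²(L-x)²/(24EI) = -8·(32/5)²·(8-(32/5))²/(24·5000) = -8192/1171875 m
Load 3 — point force P=17 kN at a=6 m (b=L-a=2):
  y_3 = -Pa²(L-x)²(3bL-(3b+a)(L-x))/(6L³EI)  [x>a] = -17·6²·(8-(32/5))²·(3·2·8-(3·2+6)·(8-(32/5)))/(6·8³·5000) = -459/156250 m
Superposition: y = Σ y_i = -753757/58593750 m ≈ -0.012864 m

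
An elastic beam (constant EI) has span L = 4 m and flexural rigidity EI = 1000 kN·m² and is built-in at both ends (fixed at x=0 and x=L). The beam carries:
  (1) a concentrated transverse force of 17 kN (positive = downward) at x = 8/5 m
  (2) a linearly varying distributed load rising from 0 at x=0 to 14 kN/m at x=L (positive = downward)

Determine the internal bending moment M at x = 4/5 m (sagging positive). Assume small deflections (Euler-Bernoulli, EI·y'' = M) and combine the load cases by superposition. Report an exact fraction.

Load 1 — point force P=17 kN at a=8/5 m (b=L-a=12/5):
  M_1 = Pb²(3a+b)x/L³ - Pab²/L²  [x≤a] = 17·(12/5)²·(3·(8/5)+(12/5))·(4/5)/4³ - 17·(8/5)·(12/5)²/4² = -612/625 kN·m
Load 2 — triangular load w₀=14 kN/m (0→w₀ over full span):
  M_2 = 3w₀Lx/20 - w₀L²/30 - w₀x³/(6L) = 3·14·4·(4/5)/20 - 14·4²/30 - 14·(4/5)³/(6·4) = -392/375 kN·m
Superposition: M = Σ M_i = -3796/1875 kN·m ≈ -2.024533 kN·m

M(4/5) = -3796/1875 kN·m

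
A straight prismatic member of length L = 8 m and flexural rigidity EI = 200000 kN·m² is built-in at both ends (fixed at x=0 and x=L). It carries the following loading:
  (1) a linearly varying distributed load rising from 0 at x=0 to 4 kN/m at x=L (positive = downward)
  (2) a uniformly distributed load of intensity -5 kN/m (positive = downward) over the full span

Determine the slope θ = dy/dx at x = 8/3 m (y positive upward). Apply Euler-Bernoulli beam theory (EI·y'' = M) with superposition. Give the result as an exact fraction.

θ(8/3) = 172/3796875 rad

Load 1 — triangular load w₀=4 kN/m (0→w₀ over full span):
  θ_1 = -w₀(2x(L-x)(L-2x)(x+2L)+x²(L-x)²)/(120LEI) = -4·(2·(8/3)·(8-(8/3))·(8-2·(8/3))·((8/3)+2·8)+(8/3)²·(8-(8/3))²)/(120·8·200000) = -128/3796875 rad
Load 2 — uniform load w=-5 kN/m over full span:
  θ_2 = -wx(L-x)(L-2x)/(12EI) = -(-5)·(8/3)·(8-(8/3))·(8-2·(8/3))/(12·200000) = 4/50625 rad
Superposition: θ = Σ θ_i = 172/3796875 rad ≈ 0.000045 rad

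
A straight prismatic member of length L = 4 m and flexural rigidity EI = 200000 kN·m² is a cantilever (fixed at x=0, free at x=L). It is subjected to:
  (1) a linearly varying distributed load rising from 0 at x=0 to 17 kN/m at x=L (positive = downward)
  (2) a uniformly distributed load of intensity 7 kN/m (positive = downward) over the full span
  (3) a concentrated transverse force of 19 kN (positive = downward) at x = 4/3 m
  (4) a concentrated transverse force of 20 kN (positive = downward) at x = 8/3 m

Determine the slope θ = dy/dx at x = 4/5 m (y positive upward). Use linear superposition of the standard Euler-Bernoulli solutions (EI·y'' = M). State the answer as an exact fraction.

θ(4/5) = -4354/5859375 rad

Load 1 — triangular load w₀=17 kN/m (0→w₀ over full span):
  θ_1 = (w₀Lx²/4-w₀L²x/3-w₀x⁴/(24L))/EI = (17·4·(4/5)²/4-17·4²·(4/5)/3-17·(4/5)⁴/(24·4))/200000 = -14467/46875000 rad
Load 2 — uniform load w=7 kN/m over full span:
  θ_2 = -wx(x²-3Lx+3L²)/(6EI) = -7·(4/5)·((4/5)²-3·4·(4/5)+3·4²)/(6·200000) = -427/2343750 rad
Load 3 — point force P=19 kN at a=4/3 m (b=L-a=8/3):
  θ_3 = -Px(2a-x)/(2EI)  [x≤a] = -19·(4/5)·(2·(4/3)-(4/5))/(2·200000) = -133/1875000 rad
Load 4 — point force P=20 kN at a=8/3 m (b=L-a=4/3):
  θ_4 = -Px(2a-x)/(2EI)  [x≤a] = -20·(4/5)·(2·(8/3)-(4/5))/(2·200000) = -17/93750 rad
Superposition: θ = Σ θ_i = -4354/5859375 rad ≈ -0.000743 rad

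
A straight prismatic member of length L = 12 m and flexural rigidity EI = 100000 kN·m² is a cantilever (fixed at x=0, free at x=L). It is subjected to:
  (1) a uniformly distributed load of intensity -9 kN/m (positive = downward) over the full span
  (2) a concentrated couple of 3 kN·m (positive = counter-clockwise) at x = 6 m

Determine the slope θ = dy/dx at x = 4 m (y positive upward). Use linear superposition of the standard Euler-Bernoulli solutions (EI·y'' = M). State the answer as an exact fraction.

Load 1 — uniform load w=-9 kN/m over full span:
  θ_1 = -wx(x²-3Lx+3L²)/(6EI) = -(-9)·4·(4²-3·12·4+3·12²)/(6·100000) = 57/3125 rad
Load 2 — applied couple M₀=3 kN·m at a=6 m (b=L-a=6):
  θ_2 = M₀x/EI  [x≤a] = 3·4/100000 = 3/25000 rad
Superposition: θ = Σ θ_i = 459/25000 rad ≈ 0.018360 rad

θ(4) = 459/25000 rad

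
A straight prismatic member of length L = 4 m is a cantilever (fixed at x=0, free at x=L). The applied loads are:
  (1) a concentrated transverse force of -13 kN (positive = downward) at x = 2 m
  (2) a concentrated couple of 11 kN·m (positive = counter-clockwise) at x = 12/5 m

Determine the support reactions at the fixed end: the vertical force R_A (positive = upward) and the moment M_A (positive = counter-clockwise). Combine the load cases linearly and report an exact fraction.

Load 1 — point force P=-13 kN at a=2 m (b=L-a=2):
  R_A = P = (-13) = -13 kN
  M_A = Pa = (-13)·2 = -26 kN·m
Load 2 — applied couple M₀=11 kN·m at a=12/5 m (b=L-a=8/5):
  R_A = 0 kN
  M_A = -M₀ = -11 kN·m
Superposition: R_A = -13 kN, M_A = -37 kN·m

R_A = -13 kN, M_A = -37 kN·m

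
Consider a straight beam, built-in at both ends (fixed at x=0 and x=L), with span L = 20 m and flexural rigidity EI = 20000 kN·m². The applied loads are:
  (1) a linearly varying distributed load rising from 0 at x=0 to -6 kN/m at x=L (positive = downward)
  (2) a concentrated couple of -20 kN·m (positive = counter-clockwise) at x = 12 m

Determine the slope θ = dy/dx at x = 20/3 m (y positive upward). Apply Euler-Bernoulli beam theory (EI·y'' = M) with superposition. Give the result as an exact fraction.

θ(20/3) = 427/50625 rad

Load 1 — triangular load w₀=-6 kN/m (0→w₀ over full span):
  θ_1 = -w₀(2x(L-x)(L-2x)(x+2L)+x²(L-x)²)/(120LEI) = -(-6)·(2·(20/3)·(20-(20/3))·(20-2·(20/3))·((20/3)+2·20)+(20/3)²·(20-(20/3))²)/(120·20·20000) = 16/2025 rad
Load 2 — applied couple M₀=-20 kN·m at a=12 m (b=L-a=8):
  θ_2 = (R_Ax²/2 - M_Ax)/EI  [x≤a] with R_A=-36/25, M_A=-32/5 = ((-36/25)·(20/3)²/2 - (-32/5)·(20/3))/20000 = 1/1875 rad
Superposition: θ = Σ θ_i = 427/50625 rad ≈ 0.008435 rad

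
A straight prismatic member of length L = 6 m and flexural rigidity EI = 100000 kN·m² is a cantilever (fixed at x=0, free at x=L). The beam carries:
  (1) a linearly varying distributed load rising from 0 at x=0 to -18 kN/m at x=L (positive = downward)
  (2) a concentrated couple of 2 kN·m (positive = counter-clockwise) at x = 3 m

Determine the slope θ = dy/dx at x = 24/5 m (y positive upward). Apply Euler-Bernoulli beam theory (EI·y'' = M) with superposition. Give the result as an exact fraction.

Load 1 — triangular load w₀=-18 kN/m (0→w₀ over full span):
  θ_1 = (w₀Lx²/4-w₀L²x/3-w₀x⁴/(24L))/EI = ((-18)·6·(24/5)²/4-(-18)·6²·(24/5)/3-(-18)·(24/5)⁴/(24·6))/100000 = 9396/1953125 rad
Load 2 — applied couple M₀=2 kN·m at a=3 m (b=L-a=3):
  θ_2 = M₀a/EI  [x>a] = 2·3/100000 = 3/50000 rad
Superposition: θ = Σ θ_i = 152211/31250000 rad ≈ 0.004871 rad

θ(24/5) = 152211/31250000 rad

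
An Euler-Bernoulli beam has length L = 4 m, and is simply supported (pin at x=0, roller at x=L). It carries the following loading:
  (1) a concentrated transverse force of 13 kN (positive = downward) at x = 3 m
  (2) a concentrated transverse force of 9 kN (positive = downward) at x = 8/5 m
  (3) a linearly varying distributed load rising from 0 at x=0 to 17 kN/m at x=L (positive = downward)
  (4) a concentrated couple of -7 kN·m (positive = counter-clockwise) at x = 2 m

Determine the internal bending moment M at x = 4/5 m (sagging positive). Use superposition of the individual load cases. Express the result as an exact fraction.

Load 1 — point force P=13 kN at a=3 m (b=L-a=1):
  M_1 = Pbx/L  [x≤a] = 13·1·(4/5)/4 = 13/5 kN·m
Load 2 — point force P=9 kN at a=8/5 m (b=L-a=12/5):
  M_2 = Pbx/L  [x≤a] = 9·(12/5)·(4/5)/4 = 108/25 kN·m
Load 3 — triangular load w₀=17 kN/m (0→w₀ over full span):
  M_3 = w₀Lx/6 - w₀x³/(6L) = 17·4·(4/5)/6 - 17·(4/5)³/(6·4) = 1088/125 kN·m
Load 4 — applied couple M₀=-7 kN·m at a=2 m (b=L-a=2):
  M_4 = M₀x/L  [x≤a] = (-7)·(4/5)/4 = -7/5 kN·m
Superposition: M = Σ M_i = 1778/125 kN·m ≈ 14.224000 kN·m

M(4/5) = 1778/125 kN·m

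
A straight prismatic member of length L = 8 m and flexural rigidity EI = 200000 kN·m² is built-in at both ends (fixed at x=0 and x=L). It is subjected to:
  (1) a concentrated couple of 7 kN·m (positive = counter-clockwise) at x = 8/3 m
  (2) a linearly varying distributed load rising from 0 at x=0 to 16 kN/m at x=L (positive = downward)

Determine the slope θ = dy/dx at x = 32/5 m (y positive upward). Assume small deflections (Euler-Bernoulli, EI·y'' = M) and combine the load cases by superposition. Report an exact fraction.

Load 1 — applied couple M₀=7 kN·m at a=8/3 m (b=L-a=16/3):
  θ_1 = (R_Ax²/2 - M_Ax - M₀(x-a))/EI  [x>a] with R_A=7/6, M_A=0 = ((7/6)·(32/5)²/2 - 0·(32/5) - 7·((32/5)-(8/3)))/200000 = -7/625000 rad
Load 2 — triangular load w₀=16 kN/m (0→w₀ over full span):
  θ_2 = -w₀(2x(L-x)(L-2x)(x+2L)+x²(L-x)²)/(120LEI) = -16·(2·(32/5)·(8-(32/5))·(8-2·(32/5))·((32/5)+2·8)+(32/5)²·(8-(32/5))²)/(120·8·200000) = 1024/5859375 rad
Superposition: θ = Σ θ_i = 7667/46875000 rad ≈ 0.000164 rad

θ(32/5) = 7667/46875000 rad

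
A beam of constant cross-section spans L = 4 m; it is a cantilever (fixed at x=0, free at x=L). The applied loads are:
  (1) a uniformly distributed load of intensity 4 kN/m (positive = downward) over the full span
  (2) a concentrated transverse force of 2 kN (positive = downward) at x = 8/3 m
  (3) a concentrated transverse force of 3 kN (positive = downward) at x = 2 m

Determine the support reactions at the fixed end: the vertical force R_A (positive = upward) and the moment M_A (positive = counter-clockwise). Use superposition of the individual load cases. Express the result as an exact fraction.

R_A = 21 kN, M_A = 130/3 kN·m

Load 1 — uniform load w=4 kN/m over full span:
  R_A = wL = 4·4 = 16 kN
  M_A = wL²/2 = 4·4²/2 = 32 kN·m
Load 2 — point force P=2 kN at a=8/3 m (b=L-a=4/3):
  R_A = P = 2 kN
  M_A = Pa = 2·(8/3) = 16/3 kN·m
Load 3 — point force P=3 kN at a=2 m (b=L-a=2):
  R_A = P = 3 kN
  M_A = Pa = 3·2 = 6 kN·m
Superposition: R_A = 21 kN, M_A = 130/3 kN·m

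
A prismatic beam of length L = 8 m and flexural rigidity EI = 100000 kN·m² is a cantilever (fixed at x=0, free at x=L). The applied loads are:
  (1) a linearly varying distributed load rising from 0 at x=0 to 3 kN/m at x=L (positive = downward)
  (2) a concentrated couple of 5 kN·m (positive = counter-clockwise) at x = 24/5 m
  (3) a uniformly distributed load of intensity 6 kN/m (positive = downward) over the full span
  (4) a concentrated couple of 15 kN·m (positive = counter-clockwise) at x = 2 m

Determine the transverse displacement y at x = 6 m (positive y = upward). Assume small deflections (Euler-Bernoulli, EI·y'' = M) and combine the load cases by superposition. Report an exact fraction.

Load 1 — triangular load w₀=3 kN/m (0→w₀ over full span):
  y_1 = (w₀Lx³/12-w₀L²x²/6-w₀x⁵/(120L))/EI = (3·8·6³/12-3·8²·6²/6-3·6⁵/(120·8))/100000 = -7443/1000000 m
Load 2 — applied couple M₀=5 kN·m at a=24/5 m (b=L-a=16/5):
  y_2 = M₀a(2x-a)/(2EI)  [x>a] = 5·(24/5)·(2·6-(24/5))/(2·100000) = 27/31250 m
Load 3 — uniform load w=6 kN/m over full span:
  y_3 = -wx²(x²-4Lx+6L²)/(24EI) = -6·6²·(6²-4·8·6+6·8²)/(24·100000) = -513/25000 m
Load 4 — applied couple M₀=15 kN·m at a=2 m (b=L-a=6):
  y_4 = M₀a(2x-a)/(2EI)  [x>a] = 15·2·(2·6-2)/(2·100000) = 3/2000 m
Superposition: y = Σ y_i = -25599/1000000 m ≈ -0.025599 m

y(6) = -25599/1000000 m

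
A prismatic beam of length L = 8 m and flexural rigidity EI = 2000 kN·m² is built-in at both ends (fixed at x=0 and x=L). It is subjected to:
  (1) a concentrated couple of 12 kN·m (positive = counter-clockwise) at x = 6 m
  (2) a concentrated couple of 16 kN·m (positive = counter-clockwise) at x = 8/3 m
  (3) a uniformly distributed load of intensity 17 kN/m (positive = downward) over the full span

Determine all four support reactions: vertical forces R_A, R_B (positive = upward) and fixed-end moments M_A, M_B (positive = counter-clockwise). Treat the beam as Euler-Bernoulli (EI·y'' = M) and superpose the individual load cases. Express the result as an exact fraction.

R_A = 3473/48 kN, M_A = 1133/12 kN·m, R_B = 3055/48 kN, M_B = -1051/12 kN·m

Load 1 — applied couple M₀=12 kN·m at a=6 m (b=L-a=2):
  R_A = 6M₀ab/L³ = 6·12·6·2/8³ = 27/16 kN
  M_A = M₀b(2a-b)/L² = 12·2·(2·6-2)/8² = 15/4 kN·m
  R_B = -6M₀ab/L³ = -6·12·6·2/8³ = -27/16 kN
  M_B = M₀a(2b-a)/L² = 12·6·(2·2-6)/8² = -9/4 kN·m
Load 2 — applied couple M₀=16 kN·m at a=8/3 m (b=L-a=16/3):
  R_A = 6M₀ab/L³ = 6·16·(8/3)·(16/3)/8³ = 8/3 kN
  M_A = M₀b(2a-b)/L² = 16·(16/3)·(2·(8/3)-(16/3))/8² = 0 kN·m
  R_B = -6M₀ab/L³ = -6·16·(8/3)·(16/3)/8³ = -8/3 kN
  M_B = M₀a(2b-a)/L² = 16·(8/3)·(2·(16/3)-(8/3))/8² = 16/3 kN·m
Load 3 — uniform load w=17 kN/m over full span:
  R_A = wL/2 = 17·8/2 = 68 kN
  M_A = wL²/12 = 17·8²/12 = 272/3 kN·m
  R_B = wL/2 = 17·8/2 = 68 kN
  M_B = -wL²/12 = -17·8²/12 = -272/3 kN·m
Superposition: R_A = 3473/48 kN, M_A = 1133/12 kN·m, R_B = 3055/48 kN, M_B = -1051/12 kN·m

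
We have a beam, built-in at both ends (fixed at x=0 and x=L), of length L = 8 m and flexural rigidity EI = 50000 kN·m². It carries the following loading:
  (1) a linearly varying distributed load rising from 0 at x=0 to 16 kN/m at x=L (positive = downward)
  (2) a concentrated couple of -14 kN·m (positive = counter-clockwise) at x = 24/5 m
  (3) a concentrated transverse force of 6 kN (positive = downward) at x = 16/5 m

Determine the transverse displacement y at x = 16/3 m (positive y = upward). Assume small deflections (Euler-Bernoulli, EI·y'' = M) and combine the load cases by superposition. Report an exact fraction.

y(16/3) = -453556/284765625 m

Load 1 — triangular load w₀=16 kN/m (0→w₀ over full span):
  y_1 = -w₀x²(L-x)²(x+2L)/(120LEI) = -16·(16/3)²·(8-(16/3))²·((16/3)+2·8)/(120·8·50000) = -16384/11390625 m
Load 2 — applied couple M₀=-14 kN·m at a=24/5 m (b=L-a=16/5):
  y_2 = (R_Ax³/6 - M_Ax²/2 - M₀(x-a)²/2)/EI  [x>a] with R_A=-63/25, M_A=-112/25 = ((-63/25)·(16/3)³/6 - (-112/25)·(16/3)²/2 - (-14)·((16/3)-(24/5))²/2)/50000 = 28/703125 m
Load 3 — point force P=6 kN at a=16/5 m (b=L-a=24/5):
  y_3 = -Pa²(L-x)²(3bL-(3b+a)(L-x))/(6L³EI)  [x>a] = -6·(16/5)²·(8-(16/3))²·(3·(24/5)·8-(3·(24/5)+(16/5))·(8-(16/3)))/(6·8³·50000) = -2048/10546875 m
Superposition: y = Σ y_i = -453556/284765625 m ≈ -0.001593 m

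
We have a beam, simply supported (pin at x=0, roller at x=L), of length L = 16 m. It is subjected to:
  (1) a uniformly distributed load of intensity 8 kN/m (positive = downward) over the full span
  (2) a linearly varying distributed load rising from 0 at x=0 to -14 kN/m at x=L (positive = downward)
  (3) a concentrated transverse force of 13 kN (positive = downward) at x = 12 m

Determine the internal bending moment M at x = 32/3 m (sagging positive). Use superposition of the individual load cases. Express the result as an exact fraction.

M(32/3) = 3320/81 kN·m

Load 1 — uniform load w=8 kN/m over full span:
  M_1 = wx(L-x)/2 = 8·(32/3)·(16-(32/3))/2 = 2048/9 kN·m
Load 2 — triangular load w₀=-14 kN/m (0→w₀ over full span):
  M_2 = w₀Lx/6 - w₀x³/(6L) = (-14)·16·(32/3)/6 - (-14)·(32/3)³/(6·16) = -17920/81 kN·m
Load 3 — point force P=13 kN at a=12 m (b=L-a=4):
  M_3 = Pbx/L  [x≤a] = 13·4·(32/3)/16 = 104/3 kN·m
Superposition: M = Σ M_i = 3320/81 kN·m ≈ 40.987654 kN·m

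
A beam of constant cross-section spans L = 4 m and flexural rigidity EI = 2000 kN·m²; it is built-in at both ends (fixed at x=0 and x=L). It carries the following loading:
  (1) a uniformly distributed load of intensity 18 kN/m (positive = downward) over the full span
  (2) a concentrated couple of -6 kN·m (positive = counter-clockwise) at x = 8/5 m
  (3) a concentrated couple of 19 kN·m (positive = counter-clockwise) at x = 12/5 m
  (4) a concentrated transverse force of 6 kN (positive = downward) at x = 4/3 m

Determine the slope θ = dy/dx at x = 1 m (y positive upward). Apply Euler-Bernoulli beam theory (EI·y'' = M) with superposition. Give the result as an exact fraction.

θ(1) = -2003/300000 rad

Load 1 — uniform load w=18 kN/m over full span:
  θ_1 = -wx(L-x)(L-2x)/(12EI) = -18·1·(4-1)·(4-2·1)/(12·2000) = -9/2000 rad
Load 2 — applied couple M₀=-6 kN·m at a=8/5 m (b=L-a=12/5):
  θ_2 = (R_Ax²/2 - M_Ax)/EI  [x≤a] with R_A=-54/25, M_A=-18/25 = ((-54/25)·1²/2 - (-18/25)·1)/2000 = -9/50000 rad
Load 3 — applied couple M₀=19 kN·m at a=12/5 m (b=L-a=8/5):
  θ_3 = (R_Ax²/2 - M_Ax)/EI  [x≤a] with R_A=171/25, M_A=152/25 = ((171/25)·1²/2 - (152/25)·1)/2000 = -133/100000 rad
Load 4 — point force P=6 kN at a=4/3 m (b=L-a=8/3):
  θ_4 = -Pb²x(2aL-(3a+b)x)/(2L³EI)  [x≤a] = -6·(8/3)²·1·(2·(4/3)·4-(3·(4/3)+(8/3))·1)/(2·4³·2000) = -1/1500 rad
Superposition: θ = Σ θ_i = -2003/300000 rad ≈ -0.006677 rad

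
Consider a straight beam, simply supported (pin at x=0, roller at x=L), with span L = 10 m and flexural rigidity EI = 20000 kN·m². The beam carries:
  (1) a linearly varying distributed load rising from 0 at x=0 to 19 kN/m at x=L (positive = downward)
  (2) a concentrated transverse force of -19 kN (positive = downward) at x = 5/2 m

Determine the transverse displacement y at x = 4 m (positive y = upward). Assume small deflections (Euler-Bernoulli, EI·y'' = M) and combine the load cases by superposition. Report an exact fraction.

y(4) = -1058281/24000000 m

Load 1 — triangular load w₀=19 kN/m (0→w₀ over full span):
  y_1 = -w₀x(7L⁴-10L²x²+3x⁴)/(360LEI) = -19·4·(7·10⁴-10·10²·4²+3·4⁴)/(360·10·20000) = -21679/375000 m
Load 2 — point force P=-19 kN at a=5/2 m (b=L-a=15/2):
  y_2 = -Pa(L-x)(2Lx-a²-x²)/(6LEI)  [x>a] = -(-19)·(5/2)·(10-4)·(2·10·4-(5/2)²-4²)/(6·10·20000) = 4389/320000 m
Superposition: y = Σ y_i = -1058281/24000000 m ≈ -0.044095 m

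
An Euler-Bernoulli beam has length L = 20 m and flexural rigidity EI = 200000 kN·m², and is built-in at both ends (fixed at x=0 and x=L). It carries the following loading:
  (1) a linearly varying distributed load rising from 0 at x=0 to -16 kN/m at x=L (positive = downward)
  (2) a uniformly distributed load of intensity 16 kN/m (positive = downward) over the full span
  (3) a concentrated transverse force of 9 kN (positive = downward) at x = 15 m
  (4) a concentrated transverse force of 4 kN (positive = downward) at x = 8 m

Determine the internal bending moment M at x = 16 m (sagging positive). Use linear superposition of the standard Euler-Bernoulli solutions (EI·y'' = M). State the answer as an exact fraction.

M(16) = -161113/6000 kN·m

Load 1 — triangular load w₀=-16 kN/m (0→w₀ over full span):
  M_1 = 3w₀Lx/20 - w₀L²/30 - w₀x³/(6L) = 3·(-16)·20·16/20 - (-16)·20²/30 - (-16)·16³/(6·20) = -128/15 kN·m
Load 2 — uniform load w=16 kN/m over full span:
  M_2 = wLx/2 - wL²/12 - wx²/2 = 16·20·16/2 - 16·20²/12 - 16·16²/2 = -64/3 kN·m
Load 3 — point force P=9 kN at a=15 m (b=L-a=5):
  M_3 = Pa²(a+3b)(L-x)/L³ - Pa²b/L²  [x>a] = 9·15²·(15+3·5)·(20-16)/20³ - 9·15²·5/20² = 81/16 kN·m
Load 4 — point force P=4 kN at a=8 m (b=L-a=12):
  M_4 = Pa²(a+3b)(L-x)/L³ - Pa²b/L²  [x>a] = 4·8²·(8+3·12)·(20-16)/20³ - 4·8²·12/20² = -256/125 kN·m
Superposition: M = Σ M_i = -161113/6000 kN·m ≈ -26.852167 kN·m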